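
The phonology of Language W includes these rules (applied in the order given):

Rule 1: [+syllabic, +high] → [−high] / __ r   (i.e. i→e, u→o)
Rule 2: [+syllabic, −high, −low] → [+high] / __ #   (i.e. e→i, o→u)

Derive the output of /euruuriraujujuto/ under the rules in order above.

eoruoreraujujutu

Rule 1 (pre-rhotic lowering): /u/ is a high vowel immediately before /r/, so it lowers to [o]. /u/ is a high vowel immediately before /r/, so it lowers to [o]. /i/ is a high vowel immediately before /r/, so it lowers to [e]. /euruuriraujujuto/ → eoruoreraujujuto.
Rule 2 (final vowel raising): /o/ is a mid vowel in word-final position, so it raises to [u]. /eoruoreraujujuto/ → eoruoreraujujutu.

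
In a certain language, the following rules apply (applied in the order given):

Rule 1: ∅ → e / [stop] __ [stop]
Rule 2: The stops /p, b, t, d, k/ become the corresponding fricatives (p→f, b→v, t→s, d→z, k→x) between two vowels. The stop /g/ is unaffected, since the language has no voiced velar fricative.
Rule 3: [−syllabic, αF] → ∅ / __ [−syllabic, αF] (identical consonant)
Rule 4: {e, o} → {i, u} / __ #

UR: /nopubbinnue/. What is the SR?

nofuvevinui

Rule 1 (stop-cluster e-epenthesis): /b/ and /b/ form a stop–stop cluster, so [e] is inserted between them. /nopubbinnue/ → nopubebinnue.
Rule 2 (intervocalic spirantization): /p/ is a stop between vowels /o/ and /u/, so it spirantizes to the fricative [f]. /b/ is a stop between vowels /u/ and /e/, so it spirantizes to the fricative [v]. /b/ is a stop between vowels /e/ and /i/, so it spirantizes to the fricative [v]. /nopubebinnue/ → nofuvevinnue.
Rule 3 (degemination): /nn/ is a geminate; the first /n/ deletes. /nofuvevinnue/ → nofuvevinue.
Rule 4 (final vowel raising): /e/ is a mid vowel in word-final position, so it raises to [i]. /nofuvevinue/ → nofuvevinui.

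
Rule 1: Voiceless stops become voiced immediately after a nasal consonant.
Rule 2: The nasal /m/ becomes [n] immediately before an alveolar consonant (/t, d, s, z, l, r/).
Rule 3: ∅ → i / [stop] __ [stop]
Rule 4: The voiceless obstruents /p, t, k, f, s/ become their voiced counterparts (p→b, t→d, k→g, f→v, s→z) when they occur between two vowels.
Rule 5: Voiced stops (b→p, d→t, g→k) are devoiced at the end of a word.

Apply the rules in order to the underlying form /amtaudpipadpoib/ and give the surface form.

Rule 1 (post-nasal voicing): /t/ is a voiceless stop immediately after the nasal /m/, so it voices to [d]. /amtaudpipadpoib/ → amdaudpipadpoib.
Rule 2 (nasal place assimilation): /m/ precedes the alveolar consonant /d/, so it assimilates in place to [n]. /amdaudpipadpoib/ → andaudpipadpoib.
Rule 3 (stop-cluster i-epenthesis): /d/ and /p/ form a stop–stop cluster, so [i] is inserted between them. /d/ and /p/ form a stop–stop cluster, so [i] is inserted between them. /andaudpipadpoib/ → andaudipipadipoib.
Rule 4 (intervocalic voicing): /p/ is a voiceless obstruent between vowels /i/ and /i/, so it voices to [b]. /p/ is a voiceless obstruent between vowels /i/ and /a/, so it voices to [b]. /p/ is a voiceless obstruent between vowels /i/ and /o/, so it voices to [b]. /andaudipipadipoib/ → andaudibibadiboib.
Rule 5 (final devoicing): /b/ is a voiced stop in word-final position, so it devoices to [p]. /andaudibibadiboib/ → andaudibibadiboip.

andaudibibadiboip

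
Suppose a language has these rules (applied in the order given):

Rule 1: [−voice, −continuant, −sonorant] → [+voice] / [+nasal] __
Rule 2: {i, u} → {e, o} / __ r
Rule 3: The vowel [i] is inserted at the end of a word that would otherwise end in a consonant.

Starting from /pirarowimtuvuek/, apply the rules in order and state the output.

perarowimduvueki

Rule 1 (post-nasal voicing): /t/ is a voiceless stop immediately after the nasal /m/, so it voices to [d]. /pirarowimtuvuek/ → pirarowimduvuek.
Rule 2 (pre-rhotic lowering): /i/ is a high vowel immediately before /r/, so it lowers to [e]. /pirarowimduvuek/ → perarowimduvuek.
Rule 3 (final i-epenthesis): the form ends in the consonant /k/, so [i] is inserted word-finally. /perarowimduvuek/ → perarowimduvueki.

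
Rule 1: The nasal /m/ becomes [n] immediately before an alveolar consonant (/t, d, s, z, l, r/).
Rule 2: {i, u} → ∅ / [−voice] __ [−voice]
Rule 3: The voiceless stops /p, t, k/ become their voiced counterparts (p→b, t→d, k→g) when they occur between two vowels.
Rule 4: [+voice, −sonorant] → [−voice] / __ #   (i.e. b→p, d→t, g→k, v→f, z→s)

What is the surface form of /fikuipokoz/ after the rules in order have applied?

fkuibogos

Rule 1 (nasal place assimilation): no segment meets the environment; /fikuipokoz/ is unchanged.
Rule 2 (high vowel syncope): /i/ is a high vowel flanked by voiceless consonants /f/ and /k/, so it deletes. /fikuipokoz/ → fkuipokoz.
Rule 3 (intervocalic voicing): /p/ is a voiceless stop between vowels /i/ and /o/, so it voices to [b]. /k/ is a voiceless stop between vowels /o/ and /o/, so it voices to [g]. /fkuipokoz/ → fkuibogoz.
Rule 4 (final devoicing): /z/ is a voiced obstruent in word-final position, so it devoices to [s]. /fkuibogoz/ → fkuibogos.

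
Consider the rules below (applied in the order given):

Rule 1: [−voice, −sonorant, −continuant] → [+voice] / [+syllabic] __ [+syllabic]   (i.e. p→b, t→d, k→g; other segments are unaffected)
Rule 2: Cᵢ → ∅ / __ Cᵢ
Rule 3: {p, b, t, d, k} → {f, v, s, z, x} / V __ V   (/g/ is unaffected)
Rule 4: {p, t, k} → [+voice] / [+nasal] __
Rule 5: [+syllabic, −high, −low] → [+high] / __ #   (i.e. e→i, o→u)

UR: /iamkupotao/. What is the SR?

Rule 1 (intervocalic voicing): /p/ is a voiceless stop between vowels /u/ and /o/, so it voices to [b]. /t/ is a voiceless stop between vowels /o/ and /a/, so it voices to [d]. /iamkupotao/ → iamkubodao.
Rule 2 (degemination): no segment meets the environment; /iamkubodao/ is unchanged.
Rule 3 (intervocalic spirantization): /b/ is a stop between vowels /u/ and /o/, so it spirantizes to the fricative [v]. /d/ is a stop between vowels /o/ and /a/, so it spirantizes to the fricative [z]. /iamkubodao/ → iamkuvozao.
Rule 4 (post-nasal voicing): /k/ is a voiceless stop immediately after the nasal /m/, so it voices to [g]. /iamkuvozao/ → iamguvozao.
Rule 5 (final vowel raising): /o/ is a mid vowel in word-final position, so it raises to [u]. /iamguvozao/ → iamguvozau.

iamguvozau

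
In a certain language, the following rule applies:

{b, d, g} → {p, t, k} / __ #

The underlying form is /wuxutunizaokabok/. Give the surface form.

No segment of /wuxutunizaokabok/ meets the structural description of the rule, so the form surfaces unchanged.

wuxutunizaokabok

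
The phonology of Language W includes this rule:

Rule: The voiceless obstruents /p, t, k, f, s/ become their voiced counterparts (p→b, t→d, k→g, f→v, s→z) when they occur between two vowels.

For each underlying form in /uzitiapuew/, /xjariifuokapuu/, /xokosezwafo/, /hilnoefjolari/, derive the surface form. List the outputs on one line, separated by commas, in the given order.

/uzitiapuew/: /t/ is a voiceless obstruent between vowels /i/ and /i/, so it voices to [d]. /p/ is a voiceless obstruent between vowels /a/ and /u/, so it voices to [b]. → [uzidiabuew].
/xjariifuokapuu/: /f/ is a voiceless obstruent between vowels /i/ and /u/, so it voices to [v]. /k/ is a voiceless obstruent between vowels /o/ and /a/, so it voices to [g]. /p/ is a voiceless obstruent between vowels /a/ and /u/, so it voices to [b]. → [xjariivuogabuu].
/xokosezwafo/: /k/ is a voiceless obstruent between vowels /o/ and /o/, so it voices to [g]. /s/ is a voiceless obstruent between vowels /o/ and /e/, so it voices to [z]. /f/ is a voiceless obstruent between vowels /a/ and /o/, so it voices to [v]. → [xogozezwavo].
/hilnoefjolari/: the rule's environment is not met; surfaces unchanged as [hilnoefjolari].

uzidiabuew, xjariivuogabuu, xogozezwavo, hilnoefjolari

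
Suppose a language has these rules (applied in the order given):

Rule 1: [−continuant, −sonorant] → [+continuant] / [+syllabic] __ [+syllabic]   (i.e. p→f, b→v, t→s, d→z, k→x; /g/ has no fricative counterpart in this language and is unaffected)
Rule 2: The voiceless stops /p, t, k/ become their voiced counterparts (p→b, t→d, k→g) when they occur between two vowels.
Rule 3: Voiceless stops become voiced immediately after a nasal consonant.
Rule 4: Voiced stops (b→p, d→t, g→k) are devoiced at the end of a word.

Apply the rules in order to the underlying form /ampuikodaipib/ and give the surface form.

Rule 1 (intervocalic spirantization): /k/ is a stop between vowels /i/ and /o/, so it spirantizes to the fricative [x]. /d/ is a stop between vowels /o/ and /a/, so it spirantizes to the fricative [z]. /p/ is a stop between vowels /i/ and /i/, so it spirantizes to the fricative [f]. /ampuikodaipib/ → ampuixozaifib.
Rule 2 (intervocalic voicing): no segment meets the environment; /ampuixozaifib/ is unchanged.
Rule 3 (post-nasal voicing): /p/ is a voiceless stop immediately after the nasal /m/, so it voices to [b]. /ampuixozaifib/ → ambuixozaifib.
Rule 4 (final devoicing): /b/ is a voiced stop in word-final position, so it devoices to [p]. /ambuixozaifib/ → ambuixozaifip.

ambuixozaifip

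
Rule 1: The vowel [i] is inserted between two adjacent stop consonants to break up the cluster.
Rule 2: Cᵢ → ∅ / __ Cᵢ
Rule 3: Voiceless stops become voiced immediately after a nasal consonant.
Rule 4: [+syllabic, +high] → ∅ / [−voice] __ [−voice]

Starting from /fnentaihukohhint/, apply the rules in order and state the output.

Rule 1 (stop-cluster i-epenthesis): no segment meets the environment; /fnentaihukohhint/ is unchanged.
Rule 2 (degemination): /hh/ is a geminate; the first /h/ deletes. /fnentaihukohhint/ → fnentaihukohint.
Rule 3 (post-nasal voicing): /t/ is a voiceless stop immediately after the nasal /n/, so it voices to [d]. /t/ is a voiceless stop immediately after the nasal /n/, so it voices to [d]. /fnentaihukohint/ → fnendaihukohind.
Rule 4 (high vowel syncope): /u/ is a high vowel flanked by voiceless consonants /h/ and /k/, so it deletes. /fnendaihukohind/ → fnendaihkohind.

fnendaihkohind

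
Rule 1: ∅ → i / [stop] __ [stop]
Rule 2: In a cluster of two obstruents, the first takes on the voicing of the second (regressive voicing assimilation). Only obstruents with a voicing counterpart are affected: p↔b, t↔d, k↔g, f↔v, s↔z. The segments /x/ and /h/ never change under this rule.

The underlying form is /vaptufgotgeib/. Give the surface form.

Rule 1 (stop-cluster i-epenthesis): /p/ and /t/ form a stop–stop cluster, so [i] is inserted between them. /t/ and /g/ form a stop–stop cluster, so [i] is inserted between them. /vaptufgotgeib/ → vapitufgotigeib.
Rule 2 (regressive voicing assimilation): /f/ precedes the voiced obstruent /g/, so it voices to [v] by assimilation. /vapitufgotigeib/ → vapituvgotigeib.

vapituvgotigeib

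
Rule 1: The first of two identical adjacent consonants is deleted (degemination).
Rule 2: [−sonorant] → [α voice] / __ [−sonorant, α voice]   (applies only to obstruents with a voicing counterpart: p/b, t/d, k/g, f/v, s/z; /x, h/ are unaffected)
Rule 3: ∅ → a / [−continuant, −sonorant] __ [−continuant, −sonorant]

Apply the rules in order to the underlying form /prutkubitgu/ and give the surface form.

Rule 1 (degemination): no segment meets the environment; /prutkubitgu/ is unchanged.
Rule 2 (regressive voicing assimilation): /t/ precedes the voiced obstruent /g/, so it voices to [d] by assimilation. /prutkubitgu/ → prutkubidgu.
Rule 3 (stop-cluster a-epenthesis): /t/ and /k/ form a stop–stop cluster, so [a] is inserted between them. /d/ and /g/ form a stop–stop cluster, so [a] is inserted between them. /prutkubidgu/ → prutakubidagu.

prutakubidagu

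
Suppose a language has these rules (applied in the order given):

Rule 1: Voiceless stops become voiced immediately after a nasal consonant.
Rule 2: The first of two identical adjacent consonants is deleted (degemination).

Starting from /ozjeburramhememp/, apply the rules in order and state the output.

Rule 1 (post-nasal voicing): /p/ is a voiceless stop immediately after the nasal /m/, so it voices to [b]. /ozjeburramhememp/ → ozjeburramhememb.
Rule 2 (degemination): /rr/ is a geminate; the first /r/ deletes. /ozjeburramhememb/ → ozjeburamhememb.

ozjeburamhememb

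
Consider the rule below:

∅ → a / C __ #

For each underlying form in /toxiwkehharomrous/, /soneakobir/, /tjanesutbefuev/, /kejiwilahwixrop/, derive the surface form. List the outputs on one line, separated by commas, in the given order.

/toxiwkehharomrous/: the form ends in the consonant /s/, so [a] is inserted word-finally. → [toxiwkehharomrousa].
/soneakobir/: the form ends in the consonant /r/, so [a] is inserted word-finally. → [soneakobira].
/tjanesutbefuev/: the form ends in the consonant /v/, so [a] is inserted word-finally. → [tjanesutbefueva].
/kejiwilahwixrop/: the form ends in the consonant /p/, so [a] is inserted word-finally. → [kejiwilahwixropa].

toxiwkehharomrousa, soneakobira, tjanesutbefueva, kejiwilahwixropa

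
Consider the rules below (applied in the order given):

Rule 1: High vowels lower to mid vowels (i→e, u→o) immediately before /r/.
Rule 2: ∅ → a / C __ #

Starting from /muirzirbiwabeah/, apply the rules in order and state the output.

Rule 1 (pre-rhotic lowering): /i/ is a high vowel immediately before /r/, so it lowers to [e]. /i/ is a high vowel immediately before /r/, so it lowers to [e]. /muirzirbiwabeah/ → muerzerbiwabeah.
Rule 2 (final a-epenthesis): the form ends in the consonant /h/, so [a] is inserted word-finally. /muerzerbiwabeah/ → muerzerbiwabeaha.

muerzerbiwabeaha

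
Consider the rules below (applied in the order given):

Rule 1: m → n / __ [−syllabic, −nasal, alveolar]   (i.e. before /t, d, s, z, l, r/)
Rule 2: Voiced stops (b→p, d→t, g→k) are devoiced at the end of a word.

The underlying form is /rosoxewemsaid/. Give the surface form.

rosoxewensait

Rule 1 (nasal place assimilation): /m/ precedes the alveolar consonant /s/, so it assimilates in place to [n]. /rosoxewemsaid/ → rosoxewensaid.
Rule 2 (final devoicing): /d/ is a voiced stop in word-final position, so it devoices to [t]. /rosoxewensaid/ → rosoxewensait.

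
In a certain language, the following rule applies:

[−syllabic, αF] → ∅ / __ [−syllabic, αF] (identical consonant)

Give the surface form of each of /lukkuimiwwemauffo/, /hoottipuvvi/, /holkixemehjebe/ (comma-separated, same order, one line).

/lukkuimiwwemauffo/: /kk/ is a geminate; the first /k/ deletes. /ww/ is a geminate; the first /w/ deletes. /ff/ is a geminate; the first /f/ deletes. → [lukuimiwemaufo].
/hoottipuvvi/: /tt/ is a geminate; the first /t/ deletes. /vv/ is a geminate; the first /v/ deletes. → [hootipuvi].
/holkixemehjebe/: the rule's environment is not met; surfaces unchanged as [holkixemehjebe].

lukuimiwemaufo, hootipuvi, holkixemehjebe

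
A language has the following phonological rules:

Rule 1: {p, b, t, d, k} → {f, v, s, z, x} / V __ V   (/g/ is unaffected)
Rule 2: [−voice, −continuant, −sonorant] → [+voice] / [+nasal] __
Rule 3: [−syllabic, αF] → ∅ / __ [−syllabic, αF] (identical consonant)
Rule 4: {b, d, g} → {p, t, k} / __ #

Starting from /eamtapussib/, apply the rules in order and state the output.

eamdafusip

Rule 1 (intervocalic spirantization): /p/ is a stop between vowels /a/ and /u/, so it spirantizes to the fricative [f]. /eamtapussib/ → eamtafussib.
Rule 2 (post-nasal voicing): /t/ is a voiceless stop immediately after the nasal /m/, so it voices to [d]. /eamtafussib/ → eamdafussib.
Rule 3 (degemination): /ss/ is a geminate; the first /s/ deletes. /eamdafussib/ → eamdafusib.
Rule 4 (final devoicing): /b/ is a voiced stop in word-final position, so it devoices to [p]. /eamdafusib/ → eamdafusip.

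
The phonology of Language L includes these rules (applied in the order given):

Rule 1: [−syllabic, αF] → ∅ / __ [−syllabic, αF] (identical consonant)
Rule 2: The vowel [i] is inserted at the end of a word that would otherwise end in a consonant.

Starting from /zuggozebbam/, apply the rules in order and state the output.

Rule 1 (degemination): /gg/ is a geminate; the first /g/ deletes. /bb/ is a geminate; the first /b/ deletes. /zuggozebbam/ → zugozebam.
Rule 2 (final i-epenthesis): the form ends in the consonant /m/, so [i] is inserted word-finally. /zugozebam/ → zugozebami.

zugozebami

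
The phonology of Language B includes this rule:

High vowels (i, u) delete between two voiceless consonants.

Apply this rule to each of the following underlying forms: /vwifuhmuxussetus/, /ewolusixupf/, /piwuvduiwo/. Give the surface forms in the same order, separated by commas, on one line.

vwifhmuxssets, ewolusxpf, piwuvduiwo

/vwifuhmuxussetus/: /u/ is a high vowel flanked by voiceless consonants /f/ and /h/, so it deletes. /u/ is a high vowel flanked by voiceless consonants /x/ and /s/, so it deletes. /u/ is a high vowel flanked by voiceless consonants /t/ and /s/, so it deletes. → [vwifhmuxssets].
/ewolusixupf/: /i/ is a high vowel flanked by voiceless consonants /s/ and /x/, so it deletes. /u/ is a high vowel flanked by voiceless consonants /x/ and /p/, so it deletes. → [ewolusxpf].
/piwuvduiwo/: the rule's environment is not met; surfaces unchanged as [piwuvduiwo].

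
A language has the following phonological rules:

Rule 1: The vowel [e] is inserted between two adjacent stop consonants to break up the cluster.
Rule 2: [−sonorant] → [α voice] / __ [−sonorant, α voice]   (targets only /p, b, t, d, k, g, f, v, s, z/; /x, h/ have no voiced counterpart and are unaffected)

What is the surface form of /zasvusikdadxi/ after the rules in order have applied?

zazvusikedatxi

Rule 1 (stop-cluster e-epenthesis): /k/ and /d/ form a stop–stop cluster, so [e] is inserted between them. /zasvusikdadxi/ → zasvusikedadxi.
Rule 2 (regressive voicing assimilation): /s/ precedes the voiced obstruent /v/, so it voices to [z] by assimilation. /d/ precedes the voiceless obstruent /x/, so it devoices to [t] by assimilation. /zasvusikedadxi/ → zazvusikedatxi.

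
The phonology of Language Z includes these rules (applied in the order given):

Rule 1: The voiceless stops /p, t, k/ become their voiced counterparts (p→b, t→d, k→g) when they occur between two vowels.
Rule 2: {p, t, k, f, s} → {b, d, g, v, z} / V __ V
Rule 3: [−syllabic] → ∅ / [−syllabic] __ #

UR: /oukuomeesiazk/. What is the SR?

Rule 1 (intervocalic voicing): /k/ is a voiceless stop between vowels /u/ and /u/, so it voices to [g]. /oukuomeesiazk/ → ouguomeesiazk.
Rule 2 (intervocalic voicing): /s/ is a voiceless obstruent between vowels /e/ and /i/, so it voices to [z]. /ouguomeesiazk/ → ouguomeeziazk.
Rule 3 (final cluster simplification): /k/ is the second consonant of a word-final cluster /zk/, so it deletes. /ouguomeeziazk/ → ouguomeeziaz.

ouguomeeziaz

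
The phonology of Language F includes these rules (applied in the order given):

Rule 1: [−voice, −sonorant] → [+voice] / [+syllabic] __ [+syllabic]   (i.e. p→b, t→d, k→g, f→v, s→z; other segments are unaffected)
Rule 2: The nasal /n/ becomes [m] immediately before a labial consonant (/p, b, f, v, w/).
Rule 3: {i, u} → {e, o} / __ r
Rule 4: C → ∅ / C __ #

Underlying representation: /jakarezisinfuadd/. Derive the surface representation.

Rule 1 (intervocalic voicing): /k/ is a voiceless obstruent between vowels /a/ and /a/, so it voices to [g]. /s/ is a voiceless obstruent between vowels /i/ and /i/, so it voices to [z]. /jakarezisinfuadd/ → jagarezizinfuadd.
Rule 2 (nasal place assimilation): /n/ precedes the labial consonant /f/, so it assimilates in place to [m]. /jagarezizinfuadd/ → jagarezizimfuadd.
Rule 3 (pre-rhotic lowering): no segment meets the environment; /jagarezizimfuadd/ is unchanged.
Rule 4 (final cluster simplification): /d/ is the second consonant of a word-final cluster /dd/, so it deletes. /jagarezizimfuadd/ → jagarezizimfuad.

jagarezizimfuad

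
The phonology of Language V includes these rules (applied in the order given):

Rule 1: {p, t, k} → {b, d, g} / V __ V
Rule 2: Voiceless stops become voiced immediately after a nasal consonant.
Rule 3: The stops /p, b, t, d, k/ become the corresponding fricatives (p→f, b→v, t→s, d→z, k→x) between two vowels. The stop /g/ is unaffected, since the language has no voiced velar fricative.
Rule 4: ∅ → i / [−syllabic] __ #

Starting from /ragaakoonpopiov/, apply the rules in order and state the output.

Rule 1 (intervocalic voicing): /k/ is a voiceless stop between vowels /a/ and /o/, so it voices to [g]. /p/ is a voiceless stop between vowels /o/ and /i/, so it voices to [b]. /ragaakoonpopiov/ → ragaagoonpobiov.
Rule 2 (post-nasal voicing): /p/ is a voiceless stop immediately after the nasal /n/, so it voices to [b]. /ragaagoonpobiov/ → ragaagoonbobiov.
Rule 3 (intervocalic spirantization): /b/ is a stop between vowels /o/ and /i/, so it spirantizes to the fricative [v]. /ragaagoonbobiov/ → ragaagoonboviov.
Rule 4 (final i-epenthesis): the form ends in the consonant /v/, so [i] is inserted word-finally. /ragaagoonboviov/ → ragaagoonboviovi.

ragaagoonboviovi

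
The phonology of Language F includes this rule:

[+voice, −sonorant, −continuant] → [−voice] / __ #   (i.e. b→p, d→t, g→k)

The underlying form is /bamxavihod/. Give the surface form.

Scanning /bamxavihod/: /b/ at position 1 is not in the conditioning environment; /d/ is a voiced stop in word-final position, so it devoices to [t].
Result: [bamxavihot].

bamxavihot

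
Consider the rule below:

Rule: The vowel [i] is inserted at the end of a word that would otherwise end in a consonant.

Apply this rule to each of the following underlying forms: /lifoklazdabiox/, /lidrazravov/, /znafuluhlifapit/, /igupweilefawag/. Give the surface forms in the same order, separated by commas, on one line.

lifoklazdabioxi, lidrazravovi, znafuluhlifapiti, igupweilefawagi

/lifoklazdabiox/: the form ends in the consonant /x/, so [i] is inserted word-finally. → [lifoklazdabioxi].
/lidrazravov/: the form ends in the consonant /v/, so [i] is inserted word-finally. → [lidrazravovi].
/znafuluhlifapit/: the form ends in the consonant /t/, so [i] is inserted word-finally. → [znafuluhlifapiti].
/igupweilefawag/: the form ends in the consonant /g/, so [i] is inserted word-finally. → [igupweilefawagi].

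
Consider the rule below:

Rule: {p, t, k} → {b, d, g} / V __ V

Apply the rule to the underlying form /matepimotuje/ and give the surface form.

madebimoduje

/t/ is a voiceless stop between vowels /a/ and /e/, so it voices to [d].
/p/ is a voiceless stop between vowels /e/ and /i/, so it voices to [b].
/t/ is a voiceless stop between vowels /o/ and /u/, so it voices to [d].
Surface form: [madebimoduje].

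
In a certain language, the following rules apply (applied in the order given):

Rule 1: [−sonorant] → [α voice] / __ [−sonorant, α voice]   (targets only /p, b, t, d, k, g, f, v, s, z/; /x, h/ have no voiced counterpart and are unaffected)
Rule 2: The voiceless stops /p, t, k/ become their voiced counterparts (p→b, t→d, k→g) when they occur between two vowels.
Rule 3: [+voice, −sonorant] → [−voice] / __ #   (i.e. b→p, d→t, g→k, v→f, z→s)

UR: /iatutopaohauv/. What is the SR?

iadudobaohauf

Rule 1 (regressive voicing assimilation): no segment meets the environment; /iatutopaohauv/ is unchanged.
Rule 2 (intervocalic voicing): /t/ is a voiceless stop between vowels /a/ and /u/, so it voices to [d]. /t/ is a voiceless stop between vowels /u/ and /o/, so it voices to [d]. /p/ is a voiceless stop between vowels /o/ and /a/, so it voices to [b]. /iatutopaohauv/ → iadudobaohauv.
Rule 3 (final devoicing): /v/ is a voiced obstruent in word-final position, so it devoices to [f]. /iadudobaohauv/ → iadudobaohauf.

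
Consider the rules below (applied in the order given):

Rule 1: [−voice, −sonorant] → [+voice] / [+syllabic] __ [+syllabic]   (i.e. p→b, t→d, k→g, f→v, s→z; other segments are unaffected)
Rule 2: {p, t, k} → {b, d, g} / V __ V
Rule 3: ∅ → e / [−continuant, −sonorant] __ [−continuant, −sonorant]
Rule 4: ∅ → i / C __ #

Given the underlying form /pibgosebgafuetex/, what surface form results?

pibegozebegavuedexi

Rule 1 (intervocalic voicing): /s/ is a voiceless obstruent between vowels /o/ and /e/, so it voices to [z]. /f/ is a voiceless obstruent between vowels /a/ and /u/, so it voices to [v]. /t/ is a voiceless obstruent between vowels /e/ and /e/, so it voices to [d]. /pibgosebgafuetex/ → pibgozebgavuedex.
Rule 2 (intervocalic voicing): no segment meets the environment; /pibgozebgavuedex/ is unchanged.
Rule 3 (stop-cluster e-epenthesis): /b/ and /g/ form a stop–stop cluster, so [e] is inserted between them. /b/ and /g/ form a stop–stop cluster, so [e] is inserted between them. /pibgozebgavuedex/ → pibegozebegavuedex.
Rule 4 (final i-epenthesis): the form ends in the consonant /x/, so [i] is inserted word-finally. /pibegozebegavuedex/ → pibegozebegavuedexi.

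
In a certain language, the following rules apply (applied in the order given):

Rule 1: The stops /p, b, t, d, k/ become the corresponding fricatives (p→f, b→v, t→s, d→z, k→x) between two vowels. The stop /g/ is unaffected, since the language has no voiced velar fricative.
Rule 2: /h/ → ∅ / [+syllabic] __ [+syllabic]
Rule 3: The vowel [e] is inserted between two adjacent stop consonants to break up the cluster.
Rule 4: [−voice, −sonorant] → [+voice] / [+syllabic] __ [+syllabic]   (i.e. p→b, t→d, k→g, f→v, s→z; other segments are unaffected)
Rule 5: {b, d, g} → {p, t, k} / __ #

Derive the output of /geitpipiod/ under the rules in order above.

Rule 1 (intervocalic spirantization): /p/ is a stop between vowels /i/ and /i/, so it spirantizes to the fricative [f]. /geitpipiod/ → geitpifiod.
Rule 2 (intervocalic h-deletion): no segment meets the environment; /geitpifiod/ is unchanged.
Rule 3 (stop-cluster e-epenthesis): /t/ and /p/ form a stop–stop cluster, so [e] is inserted between them. /geitpifiod/ → geitepifiod.
Rule 4 (intervocalic voicing): /t/ is a voiceless obstruent between vowels /i/ and /e/, so it voices to [d]. /p/ is a voiceless obstruent between vowels /e/ and /i/, so it voices to [b]. /f/ is a voiceless obstruent between vowels /i/ and /i/, so it voices to [v]. /geitepifiod/ → geidebiviod.
Rule 5 (final devoicing): /d/ is a voiced stop in word-final position, so it devoices to [t]. /geidebiviod/ → geidebiviot.

geidebiviot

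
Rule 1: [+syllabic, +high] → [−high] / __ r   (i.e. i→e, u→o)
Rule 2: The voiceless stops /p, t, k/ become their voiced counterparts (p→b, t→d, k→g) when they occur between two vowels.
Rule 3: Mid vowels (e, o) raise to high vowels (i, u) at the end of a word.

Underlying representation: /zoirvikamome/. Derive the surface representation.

Rule 1 (pre-rhotic lowering): /i/ is a high vowel immediately before /r/, so it lowers to [e]. /zoirvikamome/ → zoervikamome.
Rule 2 (intervocalic voicing): /k/ is a voiceless stop between vowels /i/ and /a/, so it voices to [g]. /zoervikamome/ → zoervigamome.
Rule 3 (final vowel raising): /e/ is a mid vowel in word-final position, so it raises to [i]. /zoervigamome/ → zoervigamomi.

zoervigamomi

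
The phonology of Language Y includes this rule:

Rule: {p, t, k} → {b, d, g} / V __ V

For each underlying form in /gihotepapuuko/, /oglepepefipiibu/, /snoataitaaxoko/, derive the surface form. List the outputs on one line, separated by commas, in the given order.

gihodebabuugo, oglebebefibiibu, snoadaidaaxogo

/gihotepapuuko/: /t/ is a voiceless stop between vowels /o/ and /e/, so it voices to [d]. /p/ is a voiceless stop between vowels /e/ and /a/, so it voices to [b]. /p/ is a voiceless stop between vowels /a/ and /u/, so it voices to [b]. /k/ is a voiceless stop between vowels /u/ and /o/, so it voices to [g]. → [gihodebabuugo].
/oglepepefipiibu/: /p/ is a voiceless stop between vowels /e/ and /e/, so it voices to [b]. /p/ is a voiceless stop between vowels /e/ and /e/, so it voices to [b]. /p/ is a voiceless stop between vowels /i/ and /i/, so it voices to [b]. → [oglebebefibiibu].
/snoataitaaxoko/: /t/ is a voiceless stop between vowels /a/ and /a/, so it voices to [d]. /t/ is a voiceless stop between vowels /i/ and /a/, so it voices to [d]. /k/ is a voiceless stop between vowels /o/ and /o/, so it voices to [g]. → [snoadaidaaxogo].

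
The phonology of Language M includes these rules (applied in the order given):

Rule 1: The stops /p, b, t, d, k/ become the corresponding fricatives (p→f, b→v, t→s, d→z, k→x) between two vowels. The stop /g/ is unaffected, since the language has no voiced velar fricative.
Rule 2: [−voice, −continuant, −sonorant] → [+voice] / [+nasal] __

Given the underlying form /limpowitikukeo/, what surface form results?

Rule 1 (intervocalic spirantization): /t/ is a stop between vowels /i/ and /i/, so it spirantizes to the fricative [s]. /k/ is a stop between vowels /i/ and /u/, so it spirantizes to the fricative [x]. /k/ is a stop between vowels /u/ and /e/, so it spirantizes to the fricative [x]. /limpowitikukeo/ → limpowisixuxeo.
Rule 2 (post-nasal voicing): /p/ is a voiceless stop immediately after the nasal /m/, so it voices to [b]. /limpowisixuxeo/ → limbowisixuxeo.

limbowisixuxeo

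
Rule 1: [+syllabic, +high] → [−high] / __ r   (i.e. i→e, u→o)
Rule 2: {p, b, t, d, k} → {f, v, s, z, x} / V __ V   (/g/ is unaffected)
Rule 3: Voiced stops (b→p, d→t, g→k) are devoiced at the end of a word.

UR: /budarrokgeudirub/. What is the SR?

Rule 1 (pre-rhotic lowering): /i/ is a high vowel immediately before /r/, so it lowers to [e]. /budarrokgeudirub/ → budarrokgeuderub.
Rule 2 (intervocalic spirantization): /d/ is a stop between vowels /u/ and /a/, so it spirantizes to the fricative [z]. /d/ is a stop between vowels /u/ and /e/, so it spirantizes to the fricative [z]. /budarrokgeuderub/ → buzarrokgeuzerub.
Rule 3 (final devoicing): /b/ is a voiced stop in word-final position, so it devoices to [p]. /buzarrokgeuzerub/ → buzarrokgeuzerup.

buzarrokgeuzerup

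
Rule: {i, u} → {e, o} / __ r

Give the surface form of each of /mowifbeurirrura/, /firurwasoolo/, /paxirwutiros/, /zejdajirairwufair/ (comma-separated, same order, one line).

/mowifbeurirrura/: /u/ is a high vowel immediately before /r/, so it lowers to [o]. /i/ is a high vowel immediately before /r/, so it lowers to [e]. /u/ is a high vowel immediately before /r/, so it lowers to [o]. → [mowifbeorerrora].
/firurwasoolo/: /i/ is a high vowel immediately before /r/, so it lowers to [e]. /u/ is a high vowel immediately before /r/, so it lowers to [o]. → [ferorwasoolo].
/paxirwutiros/: /i/ is a high vowel immediately before /r/, so it lowers to [e]. /i/ is a high vowel immediately before /r/, so it lowers to [e]. → [paxerwuteros].
/zejdajirairwufair/: /i/ is a high vowel immediately before /r/, so it lowers to [e]. /i/ is a high vowel immediately before /r/, so it lowers to [e]. /i/ is a high vowel immediately before /r/, so it lowers to [e]. → [zejdajeraerwufaer].

mowifbeorerrora, ferorwasoolo, paxerwuteros, zejdajeraerwufaer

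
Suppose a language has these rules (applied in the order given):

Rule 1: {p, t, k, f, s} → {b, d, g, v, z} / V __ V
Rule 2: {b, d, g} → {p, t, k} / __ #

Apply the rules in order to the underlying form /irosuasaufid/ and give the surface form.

Rule 1 (intervocalic voicing): /s/ is a voiceless obstruent between vowels /o/ and /u/, so it voices to [z]. /s/ is a voiceless obstruent between vowels /a/ and /a/, so it voices to [z]. /f/ is a voiceless obstruent between vowels /u/ and /i/, so it voices to [v]. /irosuasaufid/ → irozuazauvid.
Rule 2 (final devoicing): /d/ is a voiced stop in word-final position, so it devoices to [t]. /irozuazauvid/ → irozuazauvit.

irozuazauvit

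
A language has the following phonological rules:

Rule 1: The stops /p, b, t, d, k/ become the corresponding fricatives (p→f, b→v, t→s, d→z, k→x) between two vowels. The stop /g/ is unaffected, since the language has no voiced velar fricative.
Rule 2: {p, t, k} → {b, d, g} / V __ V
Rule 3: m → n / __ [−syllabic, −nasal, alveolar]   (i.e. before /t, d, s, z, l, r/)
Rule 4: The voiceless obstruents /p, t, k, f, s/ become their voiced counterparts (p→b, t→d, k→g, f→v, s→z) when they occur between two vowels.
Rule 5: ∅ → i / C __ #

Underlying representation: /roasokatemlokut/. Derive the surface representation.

roazoxazenloxuti

Rule 1 (intervocalic spirantization): /k/ is a stop between vowels /o/ and /a/, so it spirantizes to the fricative [x]. /t/ is a stop between vowels /a/ and /e/, so it spirantizes to the fricative [s]. /k/ is a stop between vowels /o/ and /u/, so it spirantizes to the fricative [x]. /roasokatemlokut/ → roasoxasemloxut.
Rule 2 (intervocalic voicing): no segment meets the environment; /roasoxasemloxut/ is unchanged.
Rule 3 (nasal place assimilation): /m/ precedes the alveolar consonant /l/, so it assimilates in place to [n]. /roasoxasemloxut/ → roasoxasenloxut.
Rule 4 (intervocalic voicing): /s/ is a voiceless obstruent between vowels /a/ and /o/, so it voices to [z]. /s/ is a voiceless obstruent between vowels /a/ and /e/, so it voices to [z]. /roasoxasenloxut/ → roazoxazenloxut.
Rule 5 (final i-epenthesis): the form ends in the consonant /t/, so [i] is inserted word-finally. /roazoxazenloxut/ → roazoxazenloxuti.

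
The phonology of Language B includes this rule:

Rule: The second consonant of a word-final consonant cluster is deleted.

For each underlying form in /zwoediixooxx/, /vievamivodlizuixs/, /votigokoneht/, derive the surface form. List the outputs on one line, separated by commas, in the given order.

zwoediixoox, vievamivodlizuix, votigokoneh

/zwoediixooxx/: /x/ is the second consonant of a word-final cluster /xx/, so it deletes. → [zwoediixoox].
/vievamivodlizuixs/: /s/ is the second consonant of a word-final cluster /xs/, so it deletes. → [vievamivodlizuix].
/votigokoneht/: /t/ is the second consonant of a word-final cluster /ht/, so it deletes. → [votigokoneh].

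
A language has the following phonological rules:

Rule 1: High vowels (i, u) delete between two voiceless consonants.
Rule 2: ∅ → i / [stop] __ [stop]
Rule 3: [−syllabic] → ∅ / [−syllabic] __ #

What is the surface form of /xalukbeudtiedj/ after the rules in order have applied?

Rule 1 (high vowel syncope): no segment meets the environment; /xalukbeudtiedj/ is unchanged.
Rule 2 (stop-cluster i-epenthesis): /k/ and /b/ form a stop–stop cluster, so [i] is inserted between them. /d/ and /t/ form a stop–stop cluster, so [i] is inserted between them. /xalukbeudtiedj/ → xalukibeuditiedj.
Rule 3 (final cluster simplification): /j/ is the second consonant of a word-final cluster /dj/, so it deletes. /xalukibeuditiedj/ → xalukibeuditied.

xalukibeuditied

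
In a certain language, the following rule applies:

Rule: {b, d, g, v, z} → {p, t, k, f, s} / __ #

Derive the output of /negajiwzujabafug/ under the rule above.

negajiwzujabafuk

/g/ is a voiced obstruent in word-final position, so it devoices to [k].
Surface form: [negajiwzujabafuk].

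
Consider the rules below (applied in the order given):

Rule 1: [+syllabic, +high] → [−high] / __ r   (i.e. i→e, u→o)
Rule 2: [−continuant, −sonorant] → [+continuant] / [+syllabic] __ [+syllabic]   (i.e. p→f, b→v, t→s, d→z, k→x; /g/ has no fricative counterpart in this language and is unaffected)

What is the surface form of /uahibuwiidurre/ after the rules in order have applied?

uahivuwiizorre

Rule 1 (pre-rhotic lowering): /u/ is a high vowel immediately before /r/, so it lowers to [o]. /uahibuwiidurre/ → uahibuwiidorre.
Rule 2 (intervocalic spirantization): /b/ is a stop between vowels /i/ and /u/, so it spirantizes to the fricative [v]. /d/ is a stop between vowels /i/ and /o/, so it spirantizes to the fricative [z]. /uahibuwiidorre/ → uahivuwiizorre.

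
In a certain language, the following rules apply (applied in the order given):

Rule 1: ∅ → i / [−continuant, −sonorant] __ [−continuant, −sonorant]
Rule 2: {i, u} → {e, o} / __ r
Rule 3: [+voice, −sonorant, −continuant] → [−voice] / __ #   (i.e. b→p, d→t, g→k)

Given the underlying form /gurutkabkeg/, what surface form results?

gorutikabikek

Rule 1 (stop-cluster i-epenthesis): /t/ and /k/ form a stop–stop cluster, so [i] is inserted between them. /b/ and /k/ form a stop–stop cluster, so [i] is inserted between them. /gurutkabkeg/ → gurutikabikeg.
Rule 2 (pre-rhotic lowering): /u/ is a high vowel immediately before /r/, so it lowers to [o]. /gurutikabikeg/ → gorutikabikeg.
Rule 3 (final devoicing): /g/ is a voiced stop in word-final position, so it devoices to [k]. /gorutikabikeg/ → gorutikabikek.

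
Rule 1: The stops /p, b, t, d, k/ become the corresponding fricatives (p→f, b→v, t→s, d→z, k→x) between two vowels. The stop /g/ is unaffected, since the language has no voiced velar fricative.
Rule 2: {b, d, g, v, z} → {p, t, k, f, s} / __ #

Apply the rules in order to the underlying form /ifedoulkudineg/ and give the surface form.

Rule 1 (intervocalic spirantization): /d/ is a stop between vowels /e/ and /o/, so it spirantizes to the fricative [z]. /d/ is a stop between vowels /u/ and /i/, so it spirantizes to the fricative [z]. /ifedoulkudineg/ → ifezoulkuzineg.
Rule 2 (final devoicing): /g/ is a voiced obstruent in word-final position, so it devoices to [k]. /ifezoulkuzineg/ → ifezoulkuzinek.

ifezoulkuzinek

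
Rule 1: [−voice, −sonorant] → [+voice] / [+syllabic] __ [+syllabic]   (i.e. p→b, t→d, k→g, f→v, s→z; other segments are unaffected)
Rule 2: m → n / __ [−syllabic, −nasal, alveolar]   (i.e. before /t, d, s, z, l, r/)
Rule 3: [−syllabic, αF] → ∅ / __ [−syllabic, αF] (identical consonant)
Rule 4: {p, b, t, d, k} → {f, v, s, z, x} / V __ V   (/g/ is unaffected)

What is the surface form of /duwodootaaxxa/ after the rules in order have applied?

duwozoozaaxa

Rule 1 (intervocalic voicing): /t/ is a voiceless obstruent between vowels /o/ and /a/, so it voices to [d]. /duwodootaaxxa/ → duwodoodaaxxa.
Rule 2 (nasal place assimilation): no segment meets the environment; /duwodoodaaxxa/ is unchanged.
Rule 3 (degemination): /xx/ is a geminate; the first /x/ deletes. /duwodoodaaxxa/ → duwodoodaaxa.
Rule 4 (intervocalic spirantization): /d/ is a stop between vowels /o/ and /o/, so it spirantizes to the fricative [z]. /d/ is a stop between vowels /o/ and /a/, so it spirantizes to the fricative [z]. /duwodoodaaxa/ → duwozoozaaxa.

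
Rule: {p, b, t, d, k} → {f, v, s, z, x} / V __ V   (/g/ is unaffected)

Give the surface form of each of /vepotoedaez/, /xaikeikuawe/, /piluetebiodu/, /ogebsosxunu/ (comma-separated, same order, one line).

vefosoezaez, xaixeixuawe, pilueseviozu, ogebsosxunu

/vepotoedaez/: /p/ is a stop between vowels /e/ and /o/, so it spirantizes to the fricative [f]. /t/ is a stop between vowels /o/ and /o/, so it spirantizes to the fricative [s]. /d/ is a stop between vowels /e/ and /a/, so it spirantizes to the fricative [z]. → [vefosoezaez].
/xaikeikuawe/: /k/ is a stop between vowels /i/ and /e/, so it spirantizes to the fricative [x]. /k/ is a stop between vowels /i/ and /u/, so it spirantizes to the fricative [x]. → [xaixeixuawe].
/piluetebiodu/: /t/ is a stop between vowels /e/ and /e/, so it spirantizes to the fricative [s]. /b/ is a stop between vowels /e/ and /i/, so it spirantizes to the fricative [v]. /d/ is a stop between vowels /o/ and /u/, so it spirantizes to the fricative [z]. → [pilueseviozu].
/ogebsosxunu/: the rule's environment is not met; surfaces unchanged as [ogebsosxunu].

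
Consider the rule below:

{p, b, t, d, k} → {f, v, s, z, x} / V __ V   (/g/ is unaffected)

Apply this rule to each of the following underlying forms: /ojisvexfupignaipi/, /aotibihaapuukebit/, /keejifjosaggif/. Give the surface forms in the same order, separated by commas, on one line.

ojisvexfufignaifi, aosivihaafuuxevit, keejifjosaggif

/ojisvexfupignaipi/: /p/ is a stop between vowels /u/ and /i/, so it spirantizes to the fricative [f]. /p/ is a stop between vowels /i/ and /i/, so it spirantizes to the fricative [f]. → [ojisvexfufignaifi].
/aotibihaapuukebit/: /t/ is a stop between vowels /o/ and /i/, so it spirantizes to the fricative [s]. /b/ is a stop between vowels /i/ and /i/, so it spirantizes to the fricative [v]. /p/ is a stop between vowels /a/ and /u/, so it spirantizes to the fricative [f]. /k/ is a stop between vowels /u/ and /e/, so it spirantizes to the fricative [x]. /b/ is a stop between vowels /e/ and /i/, so it spirantizes to the fricative [v]. → [aosivihaafuuxevit].
/keejifjosaggif/: the rule's environment is not met; surfaces unchanged as [keejifjosaggif].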